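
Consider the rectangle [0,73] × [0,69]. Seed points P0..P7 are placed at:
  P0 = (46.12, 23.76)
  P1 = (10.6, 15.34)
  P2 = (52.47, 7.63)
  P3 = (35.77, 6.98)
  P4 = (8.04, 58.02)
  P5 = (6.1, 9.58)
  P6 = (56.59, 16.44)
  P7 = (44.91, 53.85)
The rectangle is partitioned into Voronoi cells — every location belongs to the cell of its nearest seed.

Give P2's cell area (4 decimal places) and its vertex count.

1. box [0,73]×[0,69]: [(0, 0) (73, 0) (73, 69) (0, 69)]
2. ⊥bis P2·P0 via (49.295,15.695): [(9.4272, 0) (73, 0) (73, 25.0271)]  |A|=795.521
3. ⊥bis P2·P1 via (31.535,11.485): [(30.9827, 8.4859) (29.4201, 0) (73, 0) (73, 25.0271)]  |A|=710.6921
4. ⊥bis P2·P3 via (44.12,7.305): [(43.8765, 13.5619) (44.4043, 0) (73, 0) (73, 25.0271)]  |A|=558.3439
5. ⊥bis P2·P4 via (30.255,32.825): [(43.8765, 13.5619) (44.4043, 0) (73, 0) (73, 25.0271)]  |A|=558.3439
6. ⊥bis P2·P5 via (29.285,8.605): [(43.8765, 13.5619) (44.4043, 0) (73, 0) (73, 25.0271)]  |A|=558.3439
7. ⊥bis P2·P6 via (54.53,12.035): [(47.888, 15.1411) (43.8765, 13.5619) (44.4043, 0) (73, 0) (73, 3.3975)]  |A|=286.7631
8. ⊥bis P2·P7 via (48.69,30.74): [(47.888, 15.1411) (43.8765, 13.5619) (44.4043, 0) (73, 0) (73, 3.3975)]  |A|=286.7631
9. canonical 5-gon: [(47.888, 15.1411) (43.8765, 13.5619) (44.4043, 0) (73, 0) (73, 3.3975)]
10. shoelace: 286.7631

Area of P2's cell: 286.7631 (5 vertices)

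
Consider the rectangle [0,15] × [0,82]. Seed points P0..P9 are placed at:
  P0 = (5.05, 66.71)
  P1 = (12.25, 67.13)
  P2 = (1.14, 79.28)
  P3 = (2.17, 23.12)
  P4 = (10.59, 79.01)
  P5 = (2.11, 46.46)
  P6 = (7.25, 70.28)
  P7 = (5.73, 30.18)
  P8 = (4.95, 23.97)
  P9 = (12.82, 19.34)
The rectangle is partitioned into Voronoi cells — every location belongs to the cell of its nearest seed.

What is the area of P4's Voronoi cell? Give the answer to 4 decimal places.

1. box [0,15]×[0,82]: [(0, 0) (15, 0) (15, 82) (0, 82)]
2. ⊥bis P4·P0 via (7.82,72.86): [(0, 76.3822) (15, 69.6261) (15, 82) (0, 82)]  |A|=134.938
3. ⊥bis P4·P1 via (11.42,73.07): [(0, 76.3822) (8.3165, 72.6364) (15, 73.5702) (15, 82) (0, 82)]  |A|=121.7578
4. ⊥bis P4·P2 via (5.865,79.145): [(5.7125, 73.8092) (8.3165, 72.6364) (15, 73.5702) (15, 82) (5.9466, 82)]  |A|=81.3582
5. ⊥bis P4·P3 via (6.38,51.065): [(5.7125, 73.8092) (8.3165, 72.6364) (15, 73.5702) (15, 82) (5.9466, 82)]  |A|=81.3582
6. ⊥bis P4·P5 via (6.35,62.735): [(5.7125, 73.8092) (8.3165, 72.6364) (15, 73.5702) (15, 82) (5.9466, 82)]  |A|=81.3582
7. ⊥bis P4·P6 via (8.92,74.645): [(5.7709, 75.8498) (12.6042, 73.2355) (15, 73.5702) (15, 82) (5.9466, 82)]  |A|=71.0154
8. ⊥bis P4·P7 via (8.16,54.595): [(5.7709, 75.8498) (12.6042, 73.2355) (15, 73.5702) (15, 82) (5.9466, 82)]  |A|=71.0154
9. ⊥bis P4·P8 via (7.77,51.49): [(5.7709, 75.8498) (12.6042, 73.2355) (15, 73.5702) (15, 82) (5.9466, 82)]  |A|=71.0154
10. ⊥bis P4·P9 via (11.705,49.175): [(5.7709, 75.8498) (12.6042, 73.2355) (15, 73.5702) (15, 82) (5.9466, 82)]  |A|=71.0154
11. canonical 5-gon: [(5.7709, 75.8498) (12.6042, 73.2355) (15, 73.5702) (15, 82) (5.9466, 82)]
12. shoelace: 71.0154

Area of P4's cell: 71.0154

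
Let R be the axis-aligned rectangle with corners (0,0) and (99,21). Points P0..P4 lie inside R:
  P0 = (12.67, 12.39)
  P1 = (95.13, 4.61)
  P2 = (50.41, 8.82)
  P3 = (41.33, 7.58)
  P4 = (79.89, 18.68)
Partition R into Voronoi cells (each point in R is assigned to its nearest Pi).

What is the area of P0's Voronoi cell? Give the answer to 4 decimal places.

Area of P0's cell: 568.8151

1. box [0,99]×[0,21]: [(0, 0) (99, 0) (99, 21) (0, 21)]
2. ⊥bis P0·P1 via (53.9,8.5): [(0, 0) (53.098, 0) (55.0794, 21) (0, 21)]  |A|=1135.8626
3. ⊥bis P0·P2 via (31.54,10.605): [(0, 0) (30.5368, 0) (32.5233, 21) (0, 21)]  |A|=662.1314
4. ⊥bis P0·P3 via (27,9.985): [(0, 0) (25.3242, 0) (28.8486, 21) (0, 21)]  |A|=568.8151
5. ⊥bis P0·P4 via (46.28,15.535): [(0, 0) (25.3242, 0) (28.8486, 21) (0, 21)]  |A|=568.8151
6. canonical 4-gon: [(0, 0) (25.3242, 0) (28.8486, 21) (0, 21)]
7. shoelace: 568.8151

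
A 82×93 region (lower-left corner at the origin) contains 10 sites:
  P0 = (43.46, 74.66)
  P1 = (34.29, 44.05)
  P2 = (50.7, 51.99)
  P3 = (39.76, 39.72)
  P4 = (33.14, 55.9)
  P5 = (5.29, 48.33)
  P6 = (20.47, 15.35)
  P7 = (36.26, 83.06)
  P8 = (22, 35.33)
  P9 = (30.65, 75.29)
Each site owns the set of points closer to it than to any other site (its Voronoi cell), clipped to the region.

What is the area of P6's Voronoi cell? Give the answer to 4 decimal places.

Area of P6's cell: 1249.4646

1. box [0,82]×[0,93]: [(0, 0) (82, 0) (82, 93) (0, 93)]
2. ⊥bis P6·P0 via (31.965,45.005): [(0, 57.3954) (0, 0) (82, 0) (82, 25.6102)]  |A|=3403.2308
3. ⊥bis P6·P1 via (27.38,29.7): [(0, 42.8844) (0, 0) (82, 0) (82, 3.3987)]  |A|=1897.6046
4. ⊥bis P6·P2 via (35.585,33.67): [(58.6432, 14.6457) (0, 42.8844) (0, 0) (76.3944, 0)]  |A|=1816.8647
5. ⊥bis P6·P3 via (30.115,27.535): [(27.3796, 29.7002) (0, 42.8844) (0, 0) (64.9013, 0)]  |A|=1550.8694
6. ⊥bis P6·P4 via (26.805,35.625): [(27.3796, 29.7002) (0, 42.8844) (0, 0) (64.9013, 0)]  |A|=1550.8694
7. ⊥bis P6·P5 via (12.88,31.84): [(27.3796, 29.7002) (18.0214, 34.2065) (0, 25.9116) (0, 0) (64.9013, 0)]  |A|=1397.9328
8. ⊥bis P6·P7 via (28.365,49.205): [(27.3796, 29.7002) (18.0214, 34.2065) (0, 25.9116) (0, 0) (64.9013, 0)]  |A|=1397.9328
9. ⊥bis P6·P8 via (21.235,25.34): [(34.1361, 24.3521) (1.9642, 26.8157) (0, 25.9116) (0, 0) (64.9013, 0)]  |A|=1249.4646
10. ⊥bis P6·P9 via (25.56,45.32): [(34.1361, 24.3521) (1.9642, 26.8157) (0, 25.9116) (0, 0) (64.9013, 0)]  |A|=1249.4646
11. canonical 5-gon: [(34.1361, 24.3521) (1.9642, 26.8157) (0, 25.9116) (0, 0) (64.9013, 0)]
12. shoelace: 1249.4646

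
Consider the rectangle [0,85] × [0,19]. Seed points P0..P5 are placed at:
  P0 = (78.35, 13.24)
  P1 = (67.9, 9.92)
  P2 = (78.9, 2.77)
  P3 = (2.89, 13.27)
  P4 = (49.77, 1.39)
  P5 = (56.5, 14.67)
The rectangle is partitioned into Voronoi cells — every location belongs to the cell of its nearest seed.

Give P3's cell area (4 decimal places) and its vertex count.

1. box [0,85]×[0,19]: [(0, 0) (85, 0) (85, 19) (0, 19)]
2. ⊥bis P3·P0 via (40.62,13.255): [(0, 0) (40.6147, 0) (40.6223, 19) (0, 19)]  |A|=771.7516
3. ⊥bis P3·P1 via (35.395,11.595): [(0, 0) (34.7975, 0) (35.7766, 19) (0, 19)]  |A|=670.4538
4. ⊥bis P3·P2 via (40.895,8.02): [(0, 0) (34.7975, 0) (35.7766, 19) (0, 19)]  |A|=670.4538
5. ⊥bis P3·P4 via (26.33,7.33): [(0, 0) (24.4725, 0) (29.2873, 19) (0, 19)]  |A|=510.7182
6. ⊥bis P3·P5 via (29.695,13.97): [(0, 0) (24.4725, 0) (29.2873, 19) (0, 19)]  |A|=510.7182
7. canonical 4-gon: [(0, 0) (24.4725, 0) (29.2873, 19) (0, 19)]
8. shoelace: 510.7182

Area of P3's cell: 510.7182 (4 vertices)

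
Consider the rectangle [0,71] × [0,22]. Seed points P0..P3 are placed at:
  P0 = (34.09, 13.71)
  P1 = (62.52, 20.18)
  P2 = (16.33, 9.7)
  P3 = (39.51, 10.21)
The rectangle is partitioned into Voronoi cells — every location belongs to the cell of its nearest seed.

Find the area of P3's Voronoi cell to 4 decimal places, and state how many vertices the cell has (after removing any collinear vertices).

1. box [0,71]×[0,22]: [(0, 0) (71, 0) (71, 22) (0, 22)]
2. ⊥bis P3·P0 via (36.8,11.96): [(29.0768, 0) (71, 0) (71, 22) (43.2834, 22)]  |A|=766.0384
3. ⊥bis P3·P1 via (51.015,15.195): [(29.0768, 0) (57.5988, 0) (48.0665, 22) (43.2834, 22)]  |A|=366.3567
4. ⊥bis P3·P2 via (27.92,9.955): [(29.0768, 0) (57.5988, 0) (48.0665, 22) (43.2834, 22)]  |A|=366.3567
5. canonical 4-gon: [(29.0768, 0) (57.5988, 0) (48.0665, 22) (43.2834, 22)]
6. shoelace: 366.3567

Area of P3's cell: 366.3567 (4 vertices)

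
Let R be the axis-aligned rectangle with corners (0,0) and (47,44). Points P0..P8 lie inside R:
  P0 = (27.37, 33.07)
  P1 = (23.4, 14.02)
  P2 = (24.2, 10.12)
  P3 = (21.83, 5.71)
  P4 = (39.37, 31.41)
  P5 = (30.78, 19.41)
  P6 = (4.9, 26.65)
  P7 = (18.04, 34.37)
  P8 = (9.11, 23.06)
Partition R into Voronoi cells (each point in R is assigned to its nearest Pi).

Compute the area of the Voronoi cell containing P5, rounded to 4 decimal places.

1. box [0,47]×[0,44]: [(0, 0) (47, 0) (47, 44) (0, 44)]
2. ⊥bis P5·P0 via (29.075,26.24): [(0, 18.9819) (0, 0) (47, 0) (47, 30.7147)]  |A|=1167.8697
3. ⊥bis P5·P1 via (27.09,16.715): [(21.5122, 24.3521) (39.2978, 0) (47, 0) (47, 30.7147)]  |A|=485.2061
4. ⊥bis P5·P2 via (27.49,14.765): [(21.5122, 24.3521) (29.6118, 13.2622) (47, 0.9463) (47, 30.7147)]  |A|=425.9053
5. ⊥bis P5·P3 via (26.305,12.56): [(21.5122, 24.3521) (29.6118, 13.2622) (47, 0.9463) (47, 30.7147)]  |A|=425.9053
6. ⊥bis P5·P4 via (35.075,25.41): [(32.6639, 27.1359) (21.5122, 24.3521) (29.6118, 13.2622) (47, 0.9463) (47, 16.8737)]  |A|=326.6925
7. ⊥bis P5·P6 via (17.84,23.03): [(32.6639, 27.1359) (21.5122, 24.3521) (29.6118, 13.2622) (47, 0.9463) (47, 16.8737)]  |A|=326.6925
8. ⊥bis P5·P7 via (24.41,26.89): [(32.6639, 27.1359) (21.5122, 24.3521) (29.6118, 13.2622) (47, 0.9463) (47, 16.8737)]  |A|=326.6925
9. ⊥bis P5·P8 via (19.945,21.235): [(32.6639, 27.1359) (21.5122, 24.3521) (29.6118, 13.2622) (47, 0.9463) (47, 16.8737)]  |A|=326.6925
10. canonical 5-gon: [(32.6639, 27.1359) (21.5122, 24.3521) (29.6118, 13.2622) (47, 0.9463) (47, 16.8737)]
11. shoelace: 326.6925

Area of P5's cell: 326.6925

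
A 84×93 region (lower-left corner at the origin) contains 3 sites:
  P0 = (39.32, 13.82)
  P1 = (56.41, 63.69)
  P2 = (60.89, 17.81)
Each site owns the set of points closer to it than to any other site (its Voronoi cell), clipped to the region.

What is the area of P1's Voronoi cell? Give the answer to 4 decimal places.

1. box [0,84]×[0,93]: [(0, 0) (84, 0) (84, 93) (0, 93)]
2. ⊥bis P1·P0 via (47.865,38.755): [(0, 55.1579) (84, 26.3719) (84, 93) (0, 93)]  |A|=4387.7499
3. ⊥bis P1·P2 via (58.65,40.75): [(0, 55.1579) (45.726, 39.488) (84, 43.2253) (84, 93) (0, 93)]  |A|=4065.2249
4. canonical 5-gon: [(0, 55.1579) (45.726, 39.488) (84, 43.2253) (84, 93) (0, 93)]
5. shoelace: 4065.2249

Area of P1's cell: 4065.2249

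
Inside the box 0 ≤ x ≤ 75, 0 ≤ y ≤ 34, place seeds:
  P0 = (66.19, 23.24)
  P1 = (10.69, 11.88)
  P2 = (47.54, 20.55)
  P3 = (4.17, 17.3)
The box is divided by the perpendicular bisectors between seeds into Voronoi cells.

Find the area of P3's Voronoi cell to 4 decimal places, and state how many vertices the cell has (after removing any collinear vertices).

1. box [0,75]×[0,34]: [(0, 0) (75, 0) (75, 34) (0, 34)]
2. ⊥bis P3·P0 via (35.18,20.27): [(0, 0) (37.1214, 0) (33.865, 34) (0, 34)]  |A|=1206.7683
3. ⊥bis P3·P1 via (7.43,14.59): [(0, 5.6521) (23.5653, 34) (0, 34)]  |A|=334.0139
4. ⊥bis P3·P2 via (25.855,18.925): [(0, 5.6521) (23.5653, 34) (0, 34)]  |A|=334.0139
5. canonical 3-gon: [(0, 5.6521) (23.5653, 34) (0, 34)]
6. shoelace: 334.0139

Area of P3's cell: 334.0139 (3 vertices)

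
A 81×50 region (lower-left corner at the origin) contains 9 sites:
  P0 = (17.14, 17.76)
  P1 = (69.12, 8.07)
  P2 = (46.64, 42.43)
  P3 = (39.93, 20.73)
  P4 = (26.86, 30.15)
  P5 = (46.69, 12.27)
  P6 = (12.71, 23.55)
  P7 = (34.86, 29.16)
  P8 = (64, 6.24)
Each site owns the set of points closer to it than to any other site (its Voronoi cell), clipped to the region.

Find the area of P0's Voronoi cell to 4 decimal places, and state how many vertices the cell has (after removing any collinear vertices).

Area of P0's cell: 545.0004 (6 vertices)

1. box [0,81]×[0,50]: [(0, 0) (81, 0) (81, 50) (0, 50)]
2. ⊥bis P0·P1 via (43.13,12.915): [(0, 0) (40.7224, 0) (50.0433, 50) (0, 50)]  |A|=2269.143
3. ⊥bis P0·P2 via (31.89,30.095): [(0, 0) (40.7224, 0) (43.7, 15.9728) (15.244, 50) (0, 50)]  |A|=1677.0812
4. ⊥bis P0·P3 via (28.535,19.245): [(0, 0) (31.043, 0) (26.2407, 36.8504) (15.244, 50) (0, 50)]  |A|=1328.2166
5. ⊥bis P0·P4 via (22,23.955): [(0, 41.2141) (0, 0) (31.043, 0) (28.5955, 18.7808)]  |A|=880.775
6. ⊥bis P0·P5 via (31.915,15.015): [(0, 41.2141) (0, 0) (29.1254, 0) (30.2525, 6.0663) (28.5955, 18.7808)]  |A|=874.9586
7. ⊥bis P0·P6 via (14.925,20.655): [(20.6363, 25.0248) (0, 9.2357) (0, 0) (29.1254, 0) (30.2525, 6.0663) (28.5955, 18.7808)]  |A|=545.0004
8. ⊥bis P0·P7 via (26,23.46): [(20.6363, 25.0248) (0, 9.2357) (0, 0) (29.1254, 0) (30.2525, 6.0663) (28.5955, 18.7808)]  |A|=545.0004
9. ⊥bis P0·P8 via (40.57,12): [(20.6363, 25.0248) (0, 9.2357) (0, 0) (29.1254, 0) (30.2525, 6.0663) (28.5955, 18.7808)]  |A|=545.0004
10. canonical 6-gon: [(20.6363, 25.0248) (0, 9.2357) (0, 0) (29.1254, 0) (30.2525, 6.0663) (28.5955, 18.7808)]
11. shoelace: 545.0004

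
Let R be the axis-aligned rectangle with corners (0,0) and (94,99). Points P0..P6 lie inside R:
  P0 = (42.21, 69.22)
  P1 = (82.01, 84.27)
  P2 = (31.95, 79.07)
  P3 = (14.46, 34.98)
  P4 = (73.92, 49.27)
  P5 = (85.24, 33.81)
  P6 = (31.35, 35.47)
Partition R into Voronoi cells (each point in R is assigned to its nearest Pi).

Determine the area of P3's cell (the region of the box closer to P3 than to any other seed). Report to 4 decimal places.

1. box [0,94]×[0,99]: [(0, 0) (94, 0) (94, 99) (0, 99)]
2. ⊥bis P3·P0 via (28.335,52.1): [(0, 75.0643) (0, 0) (92.6198, 0)]  |A|=3476.2194
3. ⊥bis P3·P1 via (48.235,59.625): [(90.4722, 1.7405) (0, 75.0643) (0, 0) (91.7423, 0)]  |A|=3475.4557
4. ⊥bis P3·P2 via (23.205,57.025): [(90.4722, 1.7405) (21.3504, 57.7607) (0, 66.2302) (0, 0) (91.7423, 0)]  |A|=3381.1498
5. ⊥bis P3·P4 via (44.19,42.125): [(45.048, 38.5548) (21.3504, 57.7607) (0, 66.2302) (0, 0) (54.3139, 0)]  |A|=2643.4737
6. ⊥bis P3·P5 via (49.85,34.395): [(49.6053, 19.5922) (45.048, 38.5548) (21.3504, 57.7607) (0, 66.2302) (0, 0) (49.2814, 0)]  |A|=2594.1755
7. ⊥bis P3·P6 via (22.905,35.225): [(22.2729, 57.0131) (21.3504, 57.7607) (0, 66.2302) (0, 0) (23.9269, 0)]  |A|=1423.717
8. canonical 5-gon: [(22.2729, 57.0131) (21.3504, 57.7607) (0, 66.2302) (0, 0) (23.9269, 0)]
9. shoelace: 1423.717

Area of P3's cell: 1423.7170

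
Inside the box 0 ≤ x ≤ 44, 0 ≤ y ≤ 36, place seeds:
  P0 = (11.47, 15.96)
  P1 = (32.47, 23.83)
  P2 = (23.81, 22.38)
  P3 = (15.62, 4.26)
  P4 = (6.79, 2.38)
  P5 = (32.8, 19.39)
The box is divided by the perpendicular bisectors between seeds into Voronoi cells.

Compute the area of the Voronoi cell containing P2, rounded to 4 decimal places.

1. box [0,44]×[0,36]: [(0, 0) (44, 0) (44, 36) (0, 36)]
2. ⊥bis P2·P0 via (17.64,19.17): [(27.6134, 0) (44, 0) (44, 36) (8.884, 36)]  |A|=927.0467
3. ⊥bis P2·P1 via (28.14,23.105): [(27.6134, 0) (32.0086, 0) (25.9809, 36) (8.884, 36)]  |A|=386.8582
4. ⊥bis P2·P3 via (19.715,13.32): [(20.9813, 12.7477) (30.6023, 8.3991) (25.9809, 36) (8.884, 36)]  |A|=321.4974
5. ⊥bis P2·P4 via (15.3,12.38): [(20.9813, 12.7477) (30.6023, 8.3991) (25.9809, 36) (8.884, 36)]  |A|=321.4974
6. ⊥bis P2·P5 via (28.305,20.885): [(20.9813, 12.7477) (24.9952, 10.9334) (28.4425, 21.2984) (25.9809, 36) (8.884, 36)]  |A|=288.0703
7. canonical 5-gon: [(20.9813, 12.7477) (24.9952, 10.9334) (28.4425, 21.2984) (25.9809, 36) (8.884, 36)]
8. shoelace: 288.0703

Area of P2's cell: 288.0703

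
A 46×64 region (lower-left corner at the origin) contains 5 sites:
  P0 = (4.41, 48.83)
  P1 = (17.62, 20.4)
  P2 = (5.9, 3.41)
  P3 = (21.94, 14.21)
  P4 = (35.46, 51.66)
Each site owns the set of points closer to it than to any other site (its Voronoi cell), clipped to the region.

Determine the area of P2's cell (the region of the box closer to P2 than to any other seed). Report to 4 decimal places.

Area of P2's cell: 236.3192

1. box [0,46]×[0,64]: [(0, 0) (46, 0) (46, 64) (0, 64)]
2. ⊥bis P2·P0 via (5.155,26.12): [(0, 25.9509) (0, 0) (46, 0) (46, 27.4599)]  |A|=1228.4486
3. ⊥bis P2·P1 via (11.76,11.905): [(0, 20.0173) (0, 0) (29.0182, 0)]  |A|=290.4322
4. ⊥bis P2·P3 via (13.92,8.81): [(11.9021, 11.807) (0, 20.0173) (0, 0) (19.8519, 0)]  |A|=236.3192
5. ⊥bis P2·P4 via (20.68,27.535): [(11.9021, 11.807) (0, 20.0173) (0, 0) (19.8519, 0)]  |A|=236.3192
6. canonical 4-gon: [(11.9021, 11.807) (0, 20.0173) (0, 0) (19.8519, 0)]
7. shoelace: 236.3192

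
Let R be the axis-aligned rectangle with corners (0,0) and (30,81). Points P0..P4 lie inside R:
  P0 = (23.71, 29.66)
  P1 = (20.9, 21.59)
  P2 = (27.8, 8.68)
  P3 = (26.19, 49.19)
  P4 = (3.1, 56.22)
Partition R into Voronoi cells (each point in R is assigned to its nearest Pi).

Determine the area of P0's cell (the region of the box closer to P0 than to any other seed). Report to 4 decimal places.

Area of P0's cell: 319.9333

1. box [0,30]×[0,81]: [(0, 0) (30, 0) (30, 81) (0, 81)]
2. ⊥bis P0·P1 via (22.305,25.625): [(0, 33.3917) (30, 22.9456) (30, 81) (0, 81)]  |A|=1584.9413
3. ⊥bis P0·P2 via (25.755,19.17): [(0, 33.3917) (30, 22.9456) (30, 81) (0, 81)]  |A|=1584.9413
4. ⊥bis P0·P3 via (24.95,39.425): [(0, 42.5933) (0, 33.3917) (30, 22.9456) (30, 38.7837)]  |A|=375.596
5. ⊥bis P0·P4 via (13.405,42.94): [(11.1358, 41.1792) (0.7594, 33.1273) (30, 22.9456) (30, 38.7837)]  |A|=319.9333
6. canonical 4-gon: [(11.1358, 41.1792) (0.7594, 33.1273) (30, 22.9456) (30, 38.7837)]
7. shoelace: 319.9333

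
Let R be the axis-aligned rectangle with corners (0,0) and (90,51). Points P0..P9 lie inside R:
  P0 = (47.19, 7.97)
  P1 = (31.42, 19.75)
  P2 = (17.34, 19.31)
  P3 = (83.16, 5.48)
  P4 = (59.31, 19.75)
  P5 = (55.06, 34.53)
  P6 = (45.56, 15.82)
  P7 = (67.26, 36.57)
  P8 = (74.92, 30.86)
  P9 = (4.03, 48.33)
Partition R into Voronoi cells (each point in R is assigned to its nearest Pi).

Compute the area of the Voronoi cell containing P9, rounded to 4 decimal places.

Area of P9's cell: 453.3460

1. box [0,90]×[0,51]: [(0, 0) (90, 0) (90, 51) (0, 51)]
2. ⊥bis P9·P0 via (25.61,28.15): [(0, 0.7633) (46.9776, 51) (0, 51)]  |A|=1180.0002
3. ⊥bis P9·P1 via (17.725,34.04): [(0, 17.053) (35.4219, 51) (0, 51)]  |A|=601.2324
4. ⊥bis P9·P2 via (10.685,33.82): [(0, 28.9193) (23.7462, 39.8105) (35.4219, 51) (0, 51)]  |A|=460.3423
5. ⊥bis P9·P3 via (43.595,26.905): [(0, 28.9193) (23.7462, 39.8105) (35.4219, 51) (0, 51)]  |A|=460.3423
6. ⊥bis P9·P4 via (31.67,34.04): [(0, 28.9193) (23.7462, 39.8105) (35.4219, 51) (0, 51)]  |A|=460.3423
7. ⊥bis P9·P5 via (29.545,41.43): [(0, 28.9193) (23.7462, 39.8105) (30.9825, 46.7454) (32.133, 51) (0, 51)]  |A|=453.346
8. ⊥bis P9·P6 via (24.795,32.075): [(0, 28.9193) (23.7462, 39.8105) (30.9825, 46.7454) (32.133, 51) (0, 51)]  |A|=453.346
9. ⊥bis P9·P7 via (35.645,42.45): [(0, 28.9193) (23.7462, 39.8105) (30.9825, 46.7454) (32.133, 51) (0, 51)]  |A|=453.346
10. ⊥bis P9·P8 via (39.475,39.595): [(0, 28.9193) (23.7462, 39.8105) (30.9825, 46.7454) (32.133, 51) (0, 51)]  |A|=453.346
11. canonical 5-gon: [(0, 28.9193) (23.7462, 39.8105) (30.9825, 46.7454) (32.133, 51) (0, 51)]
12. shoelace: 453.346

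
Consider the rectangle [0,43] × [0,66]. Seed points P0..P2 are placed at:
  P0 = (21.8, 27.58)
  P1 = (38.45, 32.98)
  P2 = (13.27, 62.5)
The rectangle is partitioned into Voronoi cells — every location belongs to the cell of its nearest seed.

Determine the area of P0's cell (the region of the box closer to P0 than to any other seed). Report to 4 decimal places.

1. box [0,43]×[0,66]: [(0, 0) (43, 0) (43, 66) (0, 66)]
2. ⊥bis P0·P1 via (30.125,30.28): [(0, 0) (39.9455, 0) (18.5401, 66) (0, 66)]  |A|=1930.0273
3. ⊥bis P0·P2 via (17.535,45.04): [(0, 40.7567) (0, 0) (39.9455, 0) (24.7652, 46.8061)]  |A|=1439.5213
4. canonical 4-gon: [(0, 40.7567) (0, 0) (39.9455, 0) (24.7652, 46.8061)]
5. shoelace: 1439.5213

Area of P0's cell: 1439.5213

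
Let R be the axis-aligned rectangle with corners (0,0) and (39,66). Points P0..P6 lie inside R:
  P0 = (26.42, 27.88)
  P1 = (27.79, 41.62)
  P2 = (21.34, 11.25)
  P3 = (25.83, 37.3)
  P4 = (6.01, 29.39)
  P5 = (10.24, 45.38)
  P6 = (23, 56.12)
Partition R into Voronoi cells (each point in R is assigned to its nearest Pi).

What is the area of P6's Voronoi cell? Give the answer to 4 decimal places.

Area of P6's cell: 455.8683

1. box [0,39]×[0,66]: [(0, 0) (39, 0) (39, 66) (0, 66)]
2. ⊥bis P6·P0 via (24.71,42): [(0, 39.0075) (39, 43.7306) (39, 66) (0, 66)]  |A|=960.6073
3. ⊥bis P6·P1 via (25.395,48.87): [(0, 40.4809) (39, 53.3643) (39, 66) (0, 66)]  |A|=744.0179
4. ⊥bis P6·P2 via (22.17,33.685): [(0, 40.4809) (39, 53.3643) (39, 66) (0, 66)]  |A|=744.0179
5. ⊥bis P6·P3 via (24.415,46.71): [(0, 43.0387) (14.212, 45.1758) (39, 53.3643) (39, 66) (0, 66)]  |A|=725.8424
6. ⊥bis P6·P4 via (14.505,42.755): [(0, 51.9746) (11.3691, 44.7483) (14.212, 45.1758) (39, 53.3643) (39, 66) (0, 66)]  |A|=675.0458
7. ⊥bis P6·P5 via (16.62,50.75): [(19.7672, 47.0109) (39, 53.3643) (39, 66) (3.7842, 66)]  |A|=455.8683
8. canonical 4-gon: [(19.7672, 47.0109) (39, 53.3643) (39, 66) (3.7842, 66)]
9. shoelace: 455.8683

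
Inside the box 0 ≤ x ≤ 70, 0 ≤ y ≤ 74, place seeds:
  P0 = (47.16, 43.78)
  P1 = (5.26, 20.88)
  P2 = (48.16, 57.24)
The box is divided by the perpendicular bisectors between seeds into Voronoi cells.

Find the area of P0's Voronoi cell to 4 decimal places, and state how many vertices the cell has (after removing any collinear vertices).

Area of P0's cell: 2036.1252 (4 vertices)

1. box [0,70]×[0,74]: [(0, 0) (70, 0) (70, 74) (0, 74)]
2. ⊥bis P0·P1 via (26.21,32.33): [(43.8796, 0) (70, 0) (70, 74) (3.4357, 74)]  |A|=3429.3331
3. ⊥bis P0·P2 via (47.66,50.51): [(14.9456, 52.9405) (43.8796, 0) (70, 0) (70, 48.8503)]  |A|=2036.1252
4. canonical 4-gon: [(14.9456, 52.9405) (43.8796, 0) (70, 0) (70, 48.8503)]
5. shoelace: 2036.1252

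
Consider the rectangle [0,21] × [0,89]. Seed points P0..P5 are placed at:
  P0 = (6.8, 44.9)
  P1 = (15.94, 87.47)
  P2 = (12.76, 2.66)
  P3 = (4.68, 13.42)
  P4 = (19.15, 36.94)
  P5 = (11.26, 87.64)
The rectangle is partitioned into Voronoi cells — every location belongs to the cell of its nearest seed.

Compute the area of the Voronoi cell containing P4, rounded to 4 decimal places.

Area of P4's cell: 263.3226

1. box [0,21]×[0,89]: [(0, 0) (21, 0) (21, 89) (0, 89)]
2. ⊥bis P4·P0 via (12.975,40.92): [(0, 20.7892) (0, 0) (21, 0) (21, 53.3708)]  |A|=778.6804
3. ⊥bis P4·P1 via (17.545,62.205): [(0, 20.7892) (0, 0) (21, 0) (21, 53.3708)]  |A|=778.6804
4. ⊥bis P4·P2 via (15.955,19.8): [(1.1421, 22.5612) (21, 18.8596) (21, 53.3708)]  |A|=342.6602
5. ⊥bis P4·P3 via (11.915,25.18): [(5.4096, 29.1822) (21, 19.5907) (21, 53.3708)]  |A|=263.3226
6. ⊥bis P4·P5 via (15.205,62.29): [(5.4096, 29.1822) (21, 19.5907) (21, 53.3708)]  |A|=263.3226
7. canonical 3-gon: [(5.4096, 29.1822) (21, 19.5907) (21, 53.3708)]
8. shoelace: 263.3226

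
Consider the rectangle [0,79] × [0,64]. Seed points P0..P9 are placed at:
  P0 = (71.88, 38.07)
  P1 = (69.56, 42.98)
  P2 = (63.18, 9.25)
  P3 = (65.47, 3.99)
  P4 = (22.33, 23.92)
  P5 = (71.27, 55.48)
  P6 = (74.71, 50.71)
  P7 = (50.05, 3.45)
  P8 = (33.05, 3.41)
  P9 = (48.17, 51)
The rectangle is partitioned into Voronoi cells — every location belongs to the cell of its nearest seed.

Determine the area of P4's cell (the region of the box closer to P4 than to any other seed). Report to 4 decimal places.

1. box [0,79]×[0,64]: [(0, 0) (79, 0) (79, 64) (0, 64)]
2. ⊥bis P4·P0 via (47.105,30.995): [(0, 0) (55.9562, 0) (37.6798, 64) (0, 64)]  |A|=2996.3521
3. ⊥bis P4·P1 via (45.945,33.45): [(0, 0) (55.9562, 0) (47.5147, 29.5604) (33.6163, 64) (0, 64)]  |A|=2926.3807
4. ⊥bis P4·P2 via (42.755,16.585): [(0, 0) (36.799, 0) (47.4618, 29.6915) (33.6163, 64) (0, 64)]  |A|=2641.7489
5. ⊥bis P4·P3 via (43.9,13.955): [(0, 0) (36.799, 0) (47.4618, 29.6915) (33.6163, 64) (0, 64)]  |A|=2641.7489
6. ⊥bis P4·P5 via (46.8,39.7): [(0, 0) (36.799, 0) (47.4618, 29.6915) (37.7749, 53.6952) (31.1296, 64) (0, 64)]  |A|=2628.9363
7. ⊥bis P4·P6 via (48.52,37.315): [(0, 0) (36.799, 0) (47.4618, 29.6915) (37.7749, 53.6952) (31.1296, 64) (0, 64)]  |A|=2628.9363
8. ⊥bis P4·P7 via (36.19,13.685): [(0, 0) (26.0842, 0) (46.9427, 28.2461) (47.4618, 29.6915) (37.7749, 53.6952) (31.1296, 64) (0, 64)]  |A|=2477.611
9. ⊥bis P4·P8 via (27.69,13.665): [(0, 0) (1.5455, 0) (41.5089, 20.8878) (46.9427, 28.2461) (47.4618, 29.6915) (37.7749, 53.6952) (31.1296, 64) (0, 64)]  |A|=2221.3314
10. ⊥bis P4·P9 via (35.25,37.46): [(0, 0) (1.5455, 0) (41.5089, 20.8878) (46.1008, 27.106) (7.4364, 64) (0, 64)]  |A|=1709.6463
11. canonical 6-gon: [(0, 0) (1.5455, 0) (41.5089, 20.8878) (46.1008, 27.106) (7.4364, 64) (0, 64)]
12. shoelace: 1709.6463

Area of P4's cell: 1709.6463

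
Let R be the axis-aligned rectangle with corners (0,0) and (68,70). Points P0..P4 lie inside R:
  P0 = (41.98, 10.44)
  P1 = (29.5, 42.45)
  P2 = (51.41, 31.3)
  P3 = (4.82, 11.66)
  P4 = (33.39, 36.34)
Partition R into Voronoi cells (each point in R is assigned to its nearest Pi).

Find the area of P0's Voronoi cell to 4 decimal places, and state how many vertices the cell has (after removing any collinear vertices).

Area of P0's cell: 848.2203 (5 vertices)

1. box [0,68]×[0,70]: [(0, 0) (68, 0) (68, 70) (0, 70)]
2. ⊥bis P0·P1 via (35.74,26.445): [(0, 12.5108) (0, 0) (68, 0) (68, 39.0225)]  |A|=1752.1296
3. ⊥bis P0·P2 via (46.695,20.87): [(35.0004, 26.1567) (0, 12.5108) (0, 0) (68, 0) (68, 11.2388)]  |A|=1293.7057
4. ⊥bis P0·P3 via (23.4,11.05): [(35.0004, 26.1567) (23.752, 21.7711) (23.0372, 0) (68, 0) (68, 11.2388)]  |A|=894.3549
5. ⊥bis P0·P4 via (37.685,23.39): [(39.6667, 24.0472) (23.6523, 18.7359) (23.0372, 0) (68, 0) (68, 11.2388)]  |A|=848.2203
6. canonical 5-gon: [(39.6667, 24.0472) (23.6523, 18.7359) (23.0372, 0) (68, 0) (68, 11.2388)]
7. shoelace: 848.2203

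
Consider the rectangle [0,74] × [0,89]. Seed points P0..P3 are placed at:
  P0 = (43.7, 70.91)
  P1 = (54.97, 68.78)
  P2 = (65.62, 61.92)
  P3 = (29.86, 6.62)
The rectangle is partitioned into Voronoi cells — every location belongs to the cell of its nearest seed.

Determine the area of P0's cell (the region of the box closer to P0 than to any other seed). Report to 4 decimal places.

1. box [0,74]×[0,89]: [(0, 0) (74, 0) (74, 89) (0, 89)]
2. ⊥bis P0·P1 via (49.335,69.845): [(0, 0) (36.1345, 0) (52.9552, 89) (0, 89)]  |A|=3964.4928
3. ⊥bis P0·P2 via (54.66,66.415): [(0, 0) (27.4214, 0) (43.5815, 39.4026) (52.9552, 89) (0, 89)]  |A|=3792.833
4. ⊥bis P0·P3 via (36.78,38.765): [(0, 46.6828) (42.7894, 37.4713) (43.5815, 39.4026) (52.9552, 89) (0, 89)]  |A|=2280.3111
5. canonical 5-gon: [(0, 46.6828) (42.7894, 37.4713) (43.5815, 39.4026) (52.9552, 89) (0, 89)]
6. shoelace: 2280.3111

Area of P0's cell: 2280.3111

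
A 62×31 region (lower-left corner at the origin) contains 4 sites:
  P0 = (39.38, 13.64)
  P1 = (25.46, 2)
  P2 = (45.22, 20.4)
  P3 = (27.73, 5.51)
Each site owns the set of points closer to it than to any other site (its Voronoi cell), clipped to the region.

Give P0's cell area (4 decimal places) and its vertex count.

1. box [0,62]×[0,31]: [(0, 0) (62, 0) (62, 31) (0, 31)]
2. ⊥bis P0·P1 via (32.42,7.82): [(38.9591, 0) (62, 0) (62, 31) (13.0367, 31)]  |A|=1116.0641
3. ⊥bis P0·P2 via (42.3,17.02): [(38.9591, 0) (62, 0) (62, 0.0011) (26.1177, 31) (13.0367, 31)]  |A|=559.9072
4. ⊥bis P0·P3 via (33.555,9.575): [(40.237, 0) (62, 0) (62, 0.0011) (26.1177, 31) (18.6035, 31)]  |A|=453.8164
5. canonical 5-gon: [(40.237, 0) (62, 0) (62, 0.0011) (26.1177, 31) (18.6035, 31)]
6. shoelace: 453.8164

Area of P0's cell: 453.8164 (5 vertices)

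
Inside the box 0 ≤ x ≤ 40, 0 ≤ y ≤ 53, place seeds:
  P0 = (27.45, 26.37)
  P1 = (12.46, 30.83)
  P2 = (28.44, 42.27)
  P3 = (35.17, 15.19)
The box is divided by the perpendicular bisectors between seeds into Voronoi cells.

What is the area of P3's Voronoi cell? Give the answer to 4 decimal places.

Area of P3's cell: 489.3102

1. box [0,40]×[0,53]: [(0, 0) (40, 0) (40, 53) (0, 53)]
2. ⊥bis P3·P0 via (31.31,20.78): [(1.2167, 0) (40, 0) (40, 26.7806)]  |A|=519.3204
3. ⊥bis P3·P1 via (23.815,23.01): [(14.0905, 8.8896) (7.9684, 0) (40, 0) (40, 26.7806)]  |A|=489.3102
4. ⊥bis P3·P2 via (31.805,28.73): [(14.0905, 8.8896) (7.9684, 0) (40, 0) (40, 26.7806)]  |A|=489.3102
5. canonical 4-gon: [(14.0905, 8.8896) (7.9684, 0) (40, 0) (40, 26.7806)]
6. shoelace: 489.3102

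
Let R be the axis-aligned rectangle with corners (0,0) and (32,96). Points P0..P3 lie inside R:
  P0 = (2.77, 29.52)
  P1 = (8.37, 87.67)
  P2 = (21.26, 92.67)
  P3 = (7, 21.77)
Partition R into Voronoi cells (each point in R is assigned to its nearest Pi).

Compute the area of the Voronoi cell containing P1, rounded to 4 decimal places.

1. box [0,32]×[0,96]: [(0, 0) (32, 0) (32, 96) (0, 96)]
2. ⊥bis P1·P0 via (5.57,58.595): [(0, 59.1314) (32, 56.0497) (32, 96) (0, 96)]  |A|=1229.102
3. ⊥bis P1·P2 via (14.815,90.17): [(0, 59.1314) (27.8969, 56.4449) (12.5536, 96) (0, 96)]  |A|=762.5386
4. ⊥bis P1·P3 via (7.685,54.72): [(0, 59.1314) (27.8969, 56.4449) (12.5536, 96) (0, 96)]  |A|=762.5386
5. canonical 4-gon: [(0, 59.1314) (27.8969, 56.4449) (12.5536, 96) (0, 96)]
6. shoelace: 762.5386

Area of P1's cell: 762.5386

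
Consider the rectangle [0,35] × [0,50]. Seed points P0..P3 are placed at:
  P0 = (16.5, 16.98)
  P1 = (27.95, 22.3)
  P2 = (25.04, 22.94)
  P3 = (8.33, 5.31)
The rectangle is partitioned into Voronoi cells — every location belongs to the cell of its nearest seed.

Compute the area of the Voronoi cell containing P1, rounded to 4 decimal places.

1. box [0,35]×[0,50]: [(0, 0) (35, 0) (35, 50) (0, 50)]
2. ⊥bis P1·P0 via (22.225,19.64): [(31.3503, 0) (35, 0) (35, 50) (8.1189, 50)]  |A|=763.2705
3. ⊥bis P1·P2 via (26.495,22.62): [(24.6783, 14.3598) (31.3503, 0) (35, 0) (35, 50) (32.5167, 50)]  |A|=328.4986
4. ⊥bis P1·P3 via (18.14,13.805): [(24.6783, 14.3598) (31.3503, 0) (35, 0) (35, 50) (32.5167, 50)]  |A|=328.4986
5. canonical 5-gon: [(24.6783, 14.3598) (31.3503, 0) (35, 0) (35, 50) (32.5167, 50)]
6. shoelace: 328.4986

Area of P1's cell: 328.4986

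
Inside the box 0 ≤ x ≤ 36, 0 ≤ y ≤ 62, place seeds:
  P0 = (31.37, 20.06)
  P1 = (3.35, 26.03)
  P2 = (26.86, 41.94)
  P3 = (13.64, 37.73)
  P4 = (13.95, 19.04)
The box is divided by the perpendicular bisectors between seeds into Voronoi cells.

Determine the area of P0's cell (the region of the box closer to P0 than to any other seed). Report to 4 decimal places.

Area of P0's cell: 405.1972

1. box [0,36]×[0,62]: [(0, 0) (36, 0) (36, 62) (0, 62)]
2. ⊥bis P0·P1 via (17.36,23.045): [(12.45, 0) (36, 0) (36, 62) (25.6598, 62)]  |A|=1050.5956
3. ⊥bis P0·P2 via (29.115,31): [(18.5928, 28.8311) (12.45, 0) (36, 0) (36, 32.4192)]  |A|=621.6501
4. ⊥bis P0·P3 via (22.505,28.895): [(23.4363, 29.8295) (17.5463, 23.9195) (12.45, 0) (36, 0) (36, 32.4192)]  |A|=610.2776
5. ⊥bis P0·P4 via (22.66,19.55): [(23.4363, 29.8295) (22.1346, 28.5233) (23.8047, 0) (36, 0) (36, 32.4192)]  |A|=405.1972
6. canonical 5-gon: [(23.4363, 29.8295) (22.1346, 28.5233) (23.8047, 0) (36, 0) (36, 32.4192)]
7. shoelace: 405.1972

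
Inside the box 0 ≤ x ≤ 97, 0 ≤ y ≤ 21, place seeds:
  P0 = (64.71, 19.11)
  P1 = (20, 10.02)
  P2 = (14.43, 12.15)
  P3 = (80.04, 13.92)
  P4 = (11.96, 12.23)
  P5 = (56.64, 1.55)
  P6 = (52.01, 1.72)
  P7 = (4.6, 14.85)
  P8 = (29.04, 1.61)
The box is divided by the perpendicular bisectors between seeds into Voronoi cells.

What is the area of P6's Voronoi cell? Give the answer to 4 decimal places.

1. box [0,97]×[0,21]: [(0, 0) (97, 0) (97, 21) (0, 21)]
2. ⊥bis P6·P0 via (58.36,10.415): [(0, 0) (72.6212, 0) (43.8661, 21) (0, 21)]  |A|=1223.1158
3. ⊥bis P6·P1 via (36.005,5.87): [(34.4829, 0) (72.6212, 0) (43.8661, 21) (39.9281, 21)]  |A|=441.7997
4. ⊥bis P6·P2 via (33.22,6.935): [(34.4829, 0) (72.6212, 0) (43.8661, 21) (39.9281, 21)]  |A|=441.7997
5. ⊥bis P6·P3 via (66.025,7.82): [(34.4829, 0) (69.4286, 0) (67.941, 3.418) (43.8661, 21) (39.9281, 21)]  |A|=436.3437
6. ⊥bis P6·P4 via (31.985,6.975): [(34.4829, 0) (69.4286, 0) (67.941, 3.418) (43.8661, 21) (39.9281, 21)]  |A|=436.3437
7. ⊥bis P6·P5 via (54.325,1.635): [(34.4829, 0) (54.265, 0) (54.7443, 13.0555) (43.8661, 21) (39.9281, 21)]  |A|=321.9746
8. ⊥bis P6·P7 via (28.305,8.285): [(34.4829, 0) (54.265, 0) (54.7443, 13.0555) (43.8661, 21) (39.9281, 21)]  |A|=321.9746
9. ⊥bis P6·P8 via (40.525,1.665): [(40.533, 0) (54.265, 0) (54.7443, 13.0555) (43.8661, 21) (40.4324, 21)]  |A|=253.1542
10. canonical 5-gon: [(40.533, 0) (54.265, 0) (54.7443, 13.0555) (43.8661, 21) (40.4324, 21)]
11. shoelace: 253.1542

Area of P6's cell: 253.1542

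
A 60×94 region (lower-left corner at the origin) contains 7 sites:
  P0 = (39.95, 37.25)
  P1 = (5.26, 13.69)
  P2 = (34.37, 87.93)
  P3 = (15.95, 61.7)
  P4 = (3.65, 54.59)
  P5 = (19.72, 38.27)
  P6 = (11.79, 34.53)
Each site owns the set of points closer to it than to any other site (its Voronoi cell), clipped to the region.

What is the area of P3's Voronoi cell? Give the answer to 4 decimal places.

Area of P3's cell: 883.3706

1. box [0,60]×[0,94]: [(0, 0) (60, 0) (60, 94) (0, 94)]
2. ⊥bis P3·P0 via (27.95,49.475): [(0, 22.0394) (60, 80.9351) (60, 94) (0, 94)]  |A|=2550.7638
3. ⊥bis P3·P1 via (10.605,37.695): [(0, 40.0563) (14.961, 36.7251) (60, 80.9351) (60, 94) (0, 94)]  |A|=2415.9881
4. ⊥bis P3·P2 via (25.16,74.815): [(0, 92.4836) (0, 40.0563) (14.961, 36.7251) (41.8353, 63.1048)]  |A|=1338.7518
5. ⊥bis P3·P4 via (9.8,58.145): [(0, 92.4836) (0, 75.0986) (19.5678, 41.2471) (41.8353, 63.1048)]  |A|=954.4014
6. ⊥bis P3·P5 via (17.835,49.985): [(0, 92.4836) (0, 75.0986) (14.7992, 49.4965) (30.5546, 52.0316) (41.8353, 63.1048)]  |A|=883.3706
7. ⊥bis P3·P6 via (13.87,48.115): [(0, 92.4836) (0, 75.0986) (14.7992, 49.4965) (30.5546, 52.0316) (41.8353, 63.1048)]  |A|=883.3706
8. canonical 5-gon: [(0, 92.4836) (0, 75.0986) (14.7992, 49.4965) (30.5546, 52.0316) (41.8353, 63.1048)]
9. shoelace: 883.3706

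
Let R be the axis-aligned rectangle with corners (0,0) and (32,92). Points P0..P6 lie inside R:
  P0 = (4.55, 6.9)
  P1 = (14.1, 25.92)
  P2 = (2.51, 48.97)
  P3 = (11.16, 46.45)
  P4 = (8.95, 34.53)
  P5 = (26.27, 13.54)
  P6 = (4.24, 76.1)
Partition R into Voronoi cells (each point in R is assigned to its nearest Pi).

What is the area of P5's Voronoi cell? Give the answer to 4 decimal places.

Area of P5's cell: 371.4876

1. box [0,32]×[0,92]: [(0, 0) (32, 0) (32, 92) (0, 92)]
2. ⊥bis P5·P0 via (15.41,10.22): [(0, 60.6274) (18.5343, 0) (32, 0) (32, 92) (0, 92)]  |A|=2382.1553
3. ⊥bis P5·P1 via (20.185,19.73): [(14.2779, 13.9231) (18.5343, 0) (32, 0) (32, 31.3446)]  |A|=371.4876
4. ⊥bis P5·P2 via (14.39,31.255): [(14.2779, 13.9231) (18.5343, 0) (32, 0) (32, 31.3446)]  |A|=371.4876
5. ⊥bis P5·P3 via (18.715,29.995): [(14.2779, 13.9231) (18.5343, 0) (32, 0) (32, 31.3446)]  |A|=371.4876
6. ⊥bis P5·P4 via (17.61,24.035): [(14.2779, 13.9231) (18.5343, 0) (32, 0) (32, 31.3446)]  |A|=371.4876
7. ⊥bis P5·P6 via (15.255,44.82): [(14.2779, 13.9231) (18.5343, 0) (32, 0) (32, 31.3446)]  |A|=371.4876
8. canonical 4-gon: [(14.2779, 13.9231) (18.5343, 0) (32, 0) (32, 31.3446)]
9. shoelace: 371.4876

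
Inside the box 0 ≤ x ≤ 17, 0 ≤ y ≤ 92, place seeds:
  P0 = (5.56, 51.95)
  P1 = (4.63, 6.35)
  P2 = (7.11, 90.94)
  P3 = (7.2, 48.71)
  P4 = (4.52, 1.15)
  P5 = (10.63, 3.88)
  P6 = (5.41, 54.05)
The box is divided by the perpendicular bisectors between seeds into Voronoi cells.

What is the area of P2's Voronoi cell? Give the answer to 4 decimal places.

Area of P2's cell: 333.3398

1. box [0,17]×[0,92]: [(0, 0) (17, 0) (17, 92) (0, 92)]
2. ⊥bis P2·P0 via (6.335,71.445): [(0, 71.6968) (17, 71.021) (17, 92) (0, 92)]  |A|=350.8981
3. ⊥bis P2·P1 via (5.87,48.645): [(0, 71.6968) (17, 71.021) (17, 92) (0, 92)]  |A|=350.8981
4. ⊥bis P2·P3 via (7.155,69.825): [(0, 71.6968) (17, 71.021) (17, 92) (0, 92)]  |A|=350.8981
5. ⊥bis P2·P4 via (5.815,46.045): [(0, 71.6968) (17, 71.021) (17, 92) (0, 92)]  |A|=350.8981
6. ⊥bis P2·P5 via (8.87,47.41): [(0, 71.6968) (17, 71.021) (17, 92) (0, 92)]  |A|=350.8981
7. ⊥bis P2·P6 via (6.26,72.495): [(0, 72.7835) (17, 72.0001) (17, 92) (0, 92)]  |A|=333.3398
8. canonical 4-gon: [(0, 72.7835) (17, 72.0001) (17, 92) (0, 92)]
9. shoelace: 333.3398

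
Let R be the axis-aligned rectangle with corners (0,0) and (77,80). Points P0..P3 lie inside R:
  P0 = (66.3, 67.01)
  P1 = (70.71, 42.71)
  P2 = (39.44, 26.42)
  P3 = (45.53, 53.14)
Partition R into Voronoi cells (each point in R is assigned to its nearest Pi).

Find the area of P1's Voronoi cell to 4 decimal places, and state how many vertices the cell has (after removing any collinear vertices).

1. box [0,77]×[0,80]: [(0, 0) (77, 0) (77, 80) (0, 80)]
2. ⊥bis P1·P0 via (68.505,54.86): [(0, 42.4276) (0, 0) (77, 0) (77, 56.4017)]  |A|=3804.9279
3. ⊥bis P1·P2 via (55.075,34.565): [(46.5756, 50.8802) (73.0815, 0) (77, 0) (77, 56.4017)]  |A|=957.6792
4. ⊥bis P1·P3 via (58.12,47.925): [(60.382, 53.3858) (53.6885, 37.2265) (73.0815, 0) (77, 0) (77, 56.4017)]  |A|=854.5144
5. canonical 5-gon: [(60.382, 53.3858) (53.6885, 37.2265) (73.0815, 0) (77, 0) (77, 56.4017)]
6. shoelace: 854.5144

Area of P1's cell: 854.5144 (5 vertices)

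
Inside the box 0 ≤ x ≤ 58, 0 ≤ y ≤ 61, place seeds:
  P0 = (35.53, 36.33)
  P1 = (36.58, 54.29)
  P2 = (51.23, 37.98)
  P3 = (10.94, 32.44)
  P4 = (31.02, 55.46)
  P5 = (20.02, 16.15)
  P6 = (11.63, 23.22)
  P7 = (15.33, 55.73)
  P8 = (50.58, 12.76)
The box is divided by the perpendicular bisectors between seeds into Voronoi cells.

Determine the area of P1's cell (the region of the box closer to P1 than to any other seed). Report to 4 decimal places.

Area of P1's cell: 284.9379

1. box [0,58]×[0,61]: [(0, 0) (58, 0) (58, 61) (0, 61)]
2. ⊥bis P1·P0 via (36.055,45.31): [(0, 47.4179) (58, 44.027) (58, 61) (0, 61)]  |A|=886.0974
3. ⊥bis P1·P2 via (43.905,46.135): [(0, 47.4179) (42.5629, 44.9295) (58, 58.7954) (58, 61) (0, 61)]  |A|=772.1069
4. ⊥bis P1·P3 via (23.76,43.365): [(21.3709, 46.1685) (42.5629, 44.9295) (58, 58.7954) (58, 61) (8.7317, 61)]  |A|=562.2234
5. ⊥bis P1·P4 via (33.8,54.875): [(31.8391, 45.5565) (42.5629, 44.9295) (58, 58.7954) (58, 61) (35.0889, 61)]  |A|=284.9379
6. ⊥bis P1·P5 via (28.3,35.22): [(31.8391, 45.5565) (42.5629, 44.9295) (58, 58.7954) (58, 61) (35.0889, 61)]  |A|=284.9379
7. ⊥bis P1·P6 via (24.105,38.755): [(31.8391, 45.5565) (42.5629, 44.9295) (58, 58.7954) (58, 61) (35.0889, 61)]  |A|=284.9379
8. ⊥bis P1·P7 via (25.955,55.01): [(31.8391, 45.5565) (42.5629, 44.9295) (58, 58.7954) (58, 61) (35.0889, 61)]  |A|=284.9379
9. ⊥bis P1·P8 via (43.58,33.525): [(31.8391, 45.5565) (42.5629, 44.9295) (58, 58.7954) (58, 61) (35.0889, 61)]  |A|=284.9379
10. canonical 5-gon: [(31.8391, 45.5565) (42.5629, 44.9295) (58, 58.7954) (58, 61) (35.0889, 61)]
11. shoelace: 284.9379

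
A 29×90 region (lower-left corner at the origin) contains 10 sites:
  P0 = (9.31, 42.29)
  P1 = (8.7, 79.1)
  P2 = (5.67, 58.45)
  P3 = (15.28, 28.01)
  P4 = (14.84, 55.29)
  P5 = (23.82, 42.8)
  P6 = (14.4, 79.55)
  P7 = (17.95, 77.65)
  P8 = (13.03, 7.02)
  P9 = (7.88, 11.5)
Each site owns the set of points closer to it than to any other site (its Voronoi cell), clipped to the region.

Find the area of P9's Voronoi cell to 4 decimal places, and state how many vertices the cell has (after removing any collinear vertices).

1. box [0,29]×[0,90]: [(0, 0) (29, 0) (29, 90) (0, 90)]
2. ⊥bis P9·P0 via (8.595,26.895): [(0, 27.2942) (0, 0) (29, 0) (29, 25.9473)]  |A|=772.0018
3. ⊥bis P9·P1 via (8.29,45.3): [(0, 27.2942) (0, 0) (29, 0) (29, 25.9473)]  |A|=772.0018
4. ⊥bis P9·P2 via (6.775,34.975): [(0, 27.2942) (0, 0) (29, 0) (29, 25.9473)]  |A|=772.0018
5. ⊥bis P9·P3 via (11.58,19.755): [(0, 24.9453) (0, 0) (29, 0) (29, 11.9471)]  |A|=534.9403
6. ⊥bis P9·P4 via (11.36,33.395): [(0, 24.9453) (0, 0) (29, 0) (29, 11.9471)]  |A|=534.9403
7. ⊥bis P9·P5 via (15.85,27.15): [(0, 24.9453) (0, 0) (29, 0) (29, 11.9471)]  |A|=534.9403
8. ⊥bis P9·P6 via (11.14,45.525): [(0, 24.9453) (0, 0) (29, 0) (29, 11.9471)]  |A|=534.9403
9. ⊥bis P9·P7 via (12.915,44.575): [(0, 24.9453) (0, 0) (29, 0) (29, 11.9471)]  |A|=534.9403
10. ⊥bis P9·P8 via (10.455,9.26): [(17.3391, 17.1737) (0, 24.9453) (0, 0) (2.3997, 0)]  |A|=236.8709
11. canonical 4-gon: [(17.3391, 17.1737) (0, 24.9453) (0, 0) (2.3997, 0)]
12. shoelace: 236.8709

Area of P9's cell: 236.8709 (4 vertices)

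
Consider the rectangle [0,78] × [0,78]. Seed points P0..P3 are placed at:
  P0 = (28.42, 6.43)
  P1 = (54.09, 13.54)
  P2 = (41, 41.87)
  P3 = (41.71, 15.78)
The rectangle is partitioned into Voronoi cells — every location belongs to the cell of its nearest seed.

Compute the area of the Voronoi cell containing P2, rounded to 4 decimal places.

Area of P2's cell: 3575.6672

1. box [0,78]×[0,78]: [(0, 0) (78, 0) (78, 78) (0, 78)]
2. ⊥bis P2·P0 via (34.71,24.15): [(0, 36.4709) (78, 8.7835) (78, 78) (0, 78)]  |A|=4319.0788
3. ⊥bis P2·P1 via (47.545,27.705): [(0, 36.4709) (37.6175, 23.1179) (78, 41.7769) (78, 78) (0, 78)]  |A|=3652.9014
4. ⊥bis P2·P3 via (41.355,28.825): [(0, 36.4709) (22.9507, 28.3242) (50.508, 29.0741) (78, 41.7769) (78, 78) (0, 78)]  |A|=3575.6672
5. canonical 6-gon: [(0, 36.4709) (22.9507, 28.3242) (50.508, 29.0741) (78, 41.7769) (78, 78) (0, 78)]
6. shoelace: 3575.6672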